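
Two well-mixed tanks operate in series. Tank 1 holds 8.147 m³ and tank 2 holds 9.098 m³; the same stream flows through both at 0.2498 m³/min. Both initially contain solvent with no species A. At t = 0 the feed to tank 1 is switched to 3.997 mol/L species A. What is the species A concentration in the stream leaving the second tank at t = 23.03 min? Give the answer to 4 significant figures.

0.5786 mol/L

Species balance on tank i: dCᵢ/dt = (Cᵢ₋₁ − Cᵢ)/τᵢ with τᵢ = Vᵢ/Q.
τ₁ = 8.147/0.2498 = 32.6141 min; τ₂ = 9.098/0.2498 = 36.4211 min.
Tank 1: C₁ = C_in(1 − e^(−t/τ₁)). Tank 2 (τ₁ ≠ τ₂): C₂ = C_in[1 − (τ₁ e^(−t/τ₁) − τ₂ e^(−t/τ₂))/(τ₁ − τ₂)].
At t = 23.03: e^(−t/τ₁) = 0.493547, e^(−t/τ₂) = 0.531355.
C₂ = 3.997·[1 − (32.6141·0.493547 − 36.4211·0.531355)/(-3.80705)] = 3.997·0.144756 = 0.578591 mol/L.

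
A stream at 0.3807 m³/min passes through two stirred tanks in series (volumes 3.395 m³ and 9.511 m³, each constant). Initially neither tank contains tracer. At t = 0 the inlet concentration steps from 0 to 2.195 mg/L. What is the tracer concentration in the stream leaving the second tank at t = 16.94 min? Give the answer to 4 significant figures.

Each tank obeys Vᵢ dCᵢ/dt = Q(Cᵢ₋₁ − Cᵢ), so τᵢ = Vᵢ/Q.
τ₁ = 3.395/0.3807 = 8.91778 min; τ₂ = 9.511/0.3807 = 24.9829 min.
Solving the cascade with C₁(0)=C₂(0)=0 gives C₂(t) = C_in[1 − (τ₁ e^(−t/τ₁) − τ₂ e^(−t/τ₂))/(τ₁ − τ₂)].
At t = 16.94: e^(−t/τ₁) = 0.149632, e^(−t/τ₂) = 0.507599.
C₂ = 2.195·[1 − (8.91778·0.149632 − 24.9829·0.507599)/(-16.0651)] = 2.195·0.293693 = 0.644656 mg/L.

0.6447 mg/L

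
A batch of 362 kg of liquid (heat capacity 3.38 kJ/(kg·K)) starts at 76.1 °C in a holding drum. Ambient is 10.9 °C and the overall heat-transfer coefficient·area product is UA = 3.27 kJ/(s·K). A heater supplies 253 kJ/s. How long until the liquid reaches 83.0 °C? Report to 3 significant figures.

313 s

M c_p dT/dt = −UA(T − T_amb) + Q̇.
τ = M c_p/UA = 374.18 s; T_ss = T_amb + Q̇/UA = 10.9 + 253/3.27 = 88.270 °C.
T(t) = T_ss + (T₀ − T_ss)e^(−t/τ); set T = 83.0:
t = −τ ln[(T − T_ss)/(T₀ − T_ss)] = −374.18 · ln(0.43303) = 313.16 s.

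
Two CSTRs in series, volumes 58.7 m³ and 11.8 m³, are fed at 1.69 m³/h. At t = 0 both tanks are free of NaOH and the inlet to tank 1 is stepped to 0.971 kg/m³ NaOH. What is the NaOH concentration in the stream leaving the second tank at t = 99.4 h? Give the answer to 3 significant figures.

Each tank obeys Vᵢ dCᵢ/dt = Q(Cᵢ₋₁ − Cᵢ), so τᵢ = Vᵢ/Q.
τ₁ = 58.7/1.69 = 34.734 h; τ₂ = 11.8/1.69 = 6.9822 h.
Tank 1: C₁ = C_in(1 − e^(−t/τ₁)). Tank 2 (τ₁ ≠ τ₂): C₂ = C_in[1 − (τ₁ e^(−t/τ₁) − τ₂ e^(−t/τ₂))/(τ₁ − τ₂)].
At t = 99.4: e^(−t/τ₁) = 0.057167, e^(−t/τ₂) = 6.5666e-07.
C₂ = 0.971·[1 − (34.734·0.057167 − 6.9822·6.5666e-07)/(27.751)] = 0.971·0.92845 = 0.90152 kg/m³.

0.902 kg/m³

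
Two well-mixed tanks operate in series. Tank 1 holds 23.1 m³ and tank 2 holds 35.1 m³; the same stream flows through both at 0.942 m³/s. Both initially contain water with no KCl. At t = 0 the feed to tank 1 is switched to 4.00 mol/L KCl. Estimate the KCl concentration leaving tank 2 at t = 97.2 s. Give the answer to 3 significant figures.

Each tank obeys Vᵢ dCᵢ/dt = Q(Cᵢ₋₁ − Cᵢ), so τᵢ = Vᵢ/Q.
τ₁ = 23.1/0.942 = 24.522 s; τ₂ = 35.1/0.942 = 37.261 s.
Tank 1: C₁ = C_in(1 − e^(−t/τ₁)). Tank 2 (τ₁ ≠ τ₂): C₂ = C_in[1 − (τ₁ e^(−t/τ₁) − τ₂ e^(−t/τ₂))/(τ₁ − τ₂)].
At t = 97.2: e^(−t/τ₁) = 0.018992, e^(−t/τ₂) = 0.073636.
C₂ = 4.00·[1 − (24.522·0.018992 − 37.261·0.073636)/(-12.739)] = 4.00·0.82117 = 3.2847 mol/L.

3.28 mol/L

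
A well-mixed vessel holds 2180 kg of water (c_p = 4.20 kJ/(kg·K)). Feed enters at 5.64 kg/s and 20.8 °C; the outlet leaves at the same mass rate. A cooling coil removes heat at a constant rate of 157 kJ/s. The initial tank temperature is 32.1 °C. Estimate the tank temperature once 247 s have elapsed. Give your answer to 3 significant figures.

Heat balance on the well-mixed liquid: M c_p dT/dt = ṁ c_p (T_in − T) − 157.
Rearrange: dT/dt = (T_ss − T)/τ with τ = M/ṁ = 386.52 s and T_ss = T_in − Q̇/(ṁ c_p) = 14.172 °C.
This is linear first-order; T(t) = T_ss + (T₀ − T_ss) e^(−t/τ).
T(247) = 14.172 + (17.928)·e^(−247/386.52) = 14.172 + (17.928)·0.52781 = 23.635 °C.

23.6 °C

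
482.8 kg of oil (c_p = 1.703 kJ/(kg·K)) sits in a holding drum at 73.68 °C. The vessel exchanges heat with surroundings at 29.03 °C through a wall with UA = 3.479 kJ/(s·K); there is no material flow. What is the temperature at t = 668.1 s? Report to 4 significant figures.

31.67 °C

M c_p dT/dt = −UA(T − T_amb).
dT/dt = (T_ss − T)/τ with T_ss = T_amb = 29.0300 °C, τ = M c_p/UA = 482.8·1.703/3.479 = 236.335 s.
T approaches T_ss exponentially: T(t) = T_ss + (T₀ − T_ss) e^(−t/τ).
T(668.1) = 29.0300 + (44.6500)·0.0591947 = 31.6730 °C.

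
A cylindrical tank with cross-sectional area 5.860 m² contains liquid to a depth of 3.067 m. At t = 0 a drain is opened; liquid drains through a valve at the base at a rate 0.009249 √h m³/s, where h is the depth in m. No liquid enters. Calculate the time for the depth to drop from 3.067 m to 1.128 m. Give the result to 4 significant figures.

873.3 s

A dh/dt = −Q_out = −0.009249 √h.
This is separable: 2 d(√h)/dt = −0.009249/A, so √h = √h₀ − (0.009249/(2A)) t.
t = 2A(√h₀ − √h)/0.009249 = 2·5.860·(√3.067 − √1.128)/0.009249
  = 11.7200 × (1.75129 − 1.06207) / 0.009249 = 873.344 s.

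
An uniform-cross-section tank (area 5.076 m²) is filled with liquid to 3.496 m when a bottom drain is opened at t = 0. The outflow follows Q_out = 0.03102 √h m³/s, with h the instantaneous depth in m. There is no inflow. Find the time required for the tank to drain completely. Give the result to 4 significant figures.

A dh/dt = −Q_out = −0.03102 √h.
This is separable: 2 d(√h)/dt = −0.03102/A, so √h = √h₀ − (0.03102/(2A)) t.
Tank is empty when √h = 0: t_empty = 2A√h₀/0.03102.
t_empty = 2·5.076·√3.496/0.03102 = 10.1520·1.86976/0.03102 = 611.921 s.

611.9 s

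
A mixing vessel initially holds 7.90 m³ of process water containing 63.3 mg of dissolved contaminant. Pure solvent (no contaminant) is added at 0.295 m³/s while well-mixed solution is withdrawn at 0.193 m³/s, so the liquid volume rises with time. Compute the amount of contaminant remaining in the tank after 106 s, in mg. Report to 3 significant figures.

Total volume: dV/dt = Q_in − Q_out = 0.10200 m³/s, so V(t) = 7.90 + 0.10200 t and V(106) = 18.712 m³.
Species balance (pure solvent in): dm/dt = −Q_out · m/V(t).
dm/m = −Q_out dt/(V₀ + 0.10200 t); integrating gives ln(m/m₀) = −(Q_out/(Q_in−Q_out)) ln(V/V₀).
m = m₀ (V₀/V)^(Q_out/(Q_in−Q_out)) = 63.3 × (7.90/18.712)^(1.8922) = 12.382 mg.

12.4 mg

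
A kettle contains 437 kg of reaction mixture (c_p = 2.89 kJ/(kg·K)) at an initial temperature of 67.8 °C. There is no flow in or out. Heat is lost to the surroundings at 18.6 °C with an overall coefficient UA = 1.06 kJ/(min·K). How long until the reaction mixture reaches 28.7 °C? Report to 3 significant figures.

First-law balance (no shaft work): M c_p dT/dt = −UA(T − T_amb).
τ = M c_p/UA = 1191.4 min; T_ss = T_amb = 18.600 °C.
T(t) = T_ss + (T₀ − T_ss)e^(−t/τ); set T = 28.7:
t = −τ ln[(T − T_ss)/(T₀ − T_ss)] = −1191.4 · ln(0.20528) = 1886.5 min.

1890 min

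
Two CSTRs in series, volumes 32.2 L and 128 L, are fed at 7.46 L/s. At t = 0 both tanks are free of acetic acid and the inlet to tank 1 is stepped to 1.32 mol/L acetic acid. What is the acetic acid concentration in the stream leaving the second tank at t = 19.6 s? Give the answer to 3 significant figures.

0.762 mol/L

Each tank obeys Vᵢ dCᵢ/dt = Q(Cᵢ₋₁ − Cᵢ), so τᵢ = Vᵢ/Q.
τ₁ = 32.2/7.46 = 4.3164 s; τ₂ = 128/7.46 = 17.158 s.
Tank 1: C₁ = C_in(1 − e^(−t/τ₁)). Tank 2 (τ₁ ≠ τ₂): C₂ = C_in[1 − (τ₁ e^(−t/τ₁) − τ₂ e^(−t/τ₂))/(τ₁ − τ₂)].
At t = 19.6: e^(−t/τ₁) = 0.010664, e^(−t/τ₂) = 0.31908.
C₂ = 1.32·[1 − (4.3164·0.010664 − 17.158·0.31908)/(-12.842)] = 1.32·0.57726 = 0.76198 mol/L.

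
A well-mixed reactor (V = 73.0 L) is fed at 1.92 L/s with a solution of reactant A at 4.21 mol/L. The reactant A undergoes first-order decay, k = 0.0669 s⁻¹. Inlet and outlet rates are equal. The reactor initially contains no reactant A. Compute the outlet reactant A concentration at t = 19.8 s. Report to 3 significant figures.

1.00 mol/L

Species balance: V dC/dt = Q C_in − Q C − k V C.
This is linear with rate a = Q/V + k = 0.093201 s⁻¹.
C_ss = Q C_in/(Q + kV) = 1.1881 mol/L; C(t) = C_ss + (C₀ − C_ss) e^(−a t).
C(19.8) = 1.1881 + (-1.1881)·e^(−0.093201·19.8) = 1.1881 + (-1.1881)·0.15796 = 1.0004 mol/L.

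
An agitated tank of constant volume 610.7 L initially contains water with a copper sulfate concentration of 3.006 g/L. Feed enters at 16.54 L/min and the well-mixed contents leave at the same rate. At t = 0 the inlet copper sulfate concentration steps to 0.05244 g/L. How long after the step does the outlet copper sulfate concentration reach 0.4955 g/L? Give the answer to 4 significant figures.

Accumulation = in − out for the solute gives V dC/dt = Q(C_in − C), so τ = V/Q = 36.9226 min.
C(t) = C_in + (C₀ − C_in) e^(−t/τ). Set C = 0.4955 and solve for t:
e^(−t/τ) = (C − C_in)/(C₀ − C_in) = (0.4955 − 0.05244)/(3.006 − 0.05244) = 0.150009
t = −τ ln(…) = 36.9226 × 1.89706 = 70.0445 min.

70.04 min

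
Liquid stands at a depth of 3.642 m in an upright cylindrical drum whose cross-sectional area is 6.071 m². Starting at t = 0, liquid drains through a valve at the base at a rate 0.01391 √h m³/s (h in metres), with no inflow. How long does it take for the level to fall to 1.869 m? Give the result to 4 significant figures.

Accumulation of liquid (constant cross-section A): A dh/dt = −0.01391 √h.
This is separable: 2 d(√h)/dt = −0.01391/A, so √h = √h₀ − (0.01391/(2A)) t.
t = 2A(√h₀ − √h)/0.01391 = 2·6.071·(√3.642 − √1.869)/0.01391
  = 12.1420 × (1.90840 − 1.36711) / 0.01391 = 472.489 s.

472.5 s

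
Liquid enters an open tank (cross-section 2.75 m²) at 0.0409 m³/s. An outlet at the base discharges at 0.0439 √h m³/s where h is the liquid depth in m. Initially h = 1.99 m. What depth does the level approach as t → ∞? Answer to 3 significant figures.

Level balance: A dh/dt = 0.0409 − 0.0439 √h. Setting dh/dt = 0:
Q_in = 0.0439 √h_ss ⇒ √h_ss = 0.0409/0.0439 = 0.93166.
h_ss = 0.93166² = 0.86800 m. (Since h₀ = 1.99 m > h_ss, the level will fall toward this value.)

0.868 m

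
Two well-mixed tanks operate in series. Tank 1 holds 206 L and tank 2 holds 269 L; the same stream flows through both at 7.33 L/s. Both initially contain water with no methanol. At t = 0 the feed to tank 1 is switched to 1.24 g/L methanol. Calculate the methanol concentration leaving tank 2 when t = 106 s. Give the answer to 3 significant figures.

1.04 g/L

Each tank obeys Vᵢ dCᵢ/dt = Q(Cᵢ₋₁ − Cᵢ), so τᵢ = Vᵢ/Q.
τ₁ = 206/7.33 = 28.104 s; τ₂ = 269/7.33 = 36.698 s.
Solving the cascade with C₁(0)=C₂(0)=0 gives C₂(t) = C_in[1 − (τ₁ e^(−t/τ₁) − τ₂ e^(−t/τ₂))/(τ₁ − τ₂)].
At t = 106: e^(−t/τ₁) = 0.023012, e^(−t/τ₂) = 0.055665.
C₂ = 1.24·[1 − (28.104·0.023012 − 36.698·0.055665)/(-8.5948)] = 1.24·0.83756 = 1.0386 g/L.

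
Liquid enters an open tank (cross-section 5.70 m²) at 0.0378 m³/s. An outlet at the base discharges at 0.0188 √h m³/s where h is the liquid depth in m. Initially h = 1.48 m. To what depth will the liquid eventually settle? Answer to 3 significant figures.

Mass balance (ρ constant): A dh/dt = Q_in − 0.0188 √h. At steady state dh/dt = 0:
Q_in = 0.0188 √h_ss ⇒ √h_ss = 0.0378/0.0188 = 2.0106.
h_ss = 2.0106² = 4.0427 m. (Since h₀ = 1.48 m < h_ss, the level will rise toward this value.)

4.04 m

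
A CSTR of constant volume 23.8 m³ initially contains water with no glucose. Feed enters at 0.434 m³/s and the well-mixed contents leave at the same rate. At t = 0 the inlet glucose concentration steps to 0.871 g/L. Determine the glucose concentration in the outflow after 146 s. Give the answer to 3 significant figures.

0.810 g/L

Transient balance on the dissolved component: V dC/dt = Q(C_in − C).
So dC/dt = (C_in − C)/τ with τ = V/Q = 23.8/0.434 = 54.839 s.
This is linear first-order; C(t) = C_in + (C₀ − C_in) e^(−t/τ).
C(146) = 0.871 + (0 − 0.871)·e^(−146/54.839) = 0.871 + (-0.87100)·0.069784 = 0.81022 g/L.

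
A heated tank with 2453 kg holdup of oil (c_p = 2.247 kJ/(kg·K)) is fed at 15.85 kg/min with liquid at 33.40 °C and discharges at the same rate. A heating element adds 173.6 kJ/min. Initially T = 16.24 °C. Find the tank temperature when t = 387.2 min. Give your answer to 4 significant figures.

M c_p dT/dt = ṁ c_p (T_in − T) + Q̇.
τ = M/ṁ = 154.763 min; T_ss = T_in + Q̇/(ṁ c_p) = 33.40 + 173.6/(15.85·2.247) = 38.2744 °C.
This is linear first-order; T(t) = T_ss + (T₀ − T_ss) e^(−t/τ).
T(387.2) = 38.2744 + (-22.0344)·e^(−387.2/154.763) = 38.2744 + (-22.0344)·0.0819305 = 36.4691 °C.

36.47 °C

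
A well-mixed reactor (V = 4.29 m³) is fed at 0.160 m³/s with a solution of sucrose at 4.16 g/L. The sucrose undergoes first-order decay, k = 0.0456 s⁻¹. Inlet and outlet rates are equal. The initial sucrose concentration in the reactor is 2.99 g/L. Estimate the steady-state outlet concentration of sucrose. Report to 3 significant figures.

1.87 g/L

Accumulation = in − out − consumed: V dC/dt = Q C_in − Q C − k V C.
At steady state: 0 = Q C_in − (Q + kV) C_ss, so C_ss = Q C_in/(Q + kV).
C_ss = 0.160·4.16/(0.160 + 0.0456·4.29) = 0.66560/0.35562 = 1.8716 g/L.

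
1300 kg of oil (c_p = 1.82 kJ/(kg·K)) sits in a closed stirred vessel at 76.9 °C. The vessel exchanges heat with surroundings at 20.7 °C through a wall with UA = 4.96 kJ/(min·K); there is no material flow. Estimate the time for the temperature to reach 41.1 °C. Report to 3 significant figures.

M c_p dT/dt = −UA(T − T_amb).
τ = M c_p/UA = 477.02 min; T_ss = T_amb = 20.700 °C.
T(t) = T_ss + (T₀ − T_ss)e^(−t/τ); set T = 41.1:
t = −τ ln[(T − T_ss)/(T₀ − T_ss)] = −477.02 · ln(0.36299) = 483.40 min.

483 min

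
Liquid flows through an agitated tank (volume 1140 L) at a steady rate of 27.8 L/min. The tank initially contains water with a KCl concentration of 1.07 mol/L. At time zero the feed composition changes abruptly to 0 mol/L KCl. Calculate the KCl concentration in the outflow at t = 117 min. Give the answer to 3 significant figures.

0.0617 mol/L

Unsteady species balance (constant V, well mixed): V dC/dt = Q(C_in − C).
Time constant τ = V/Q = 1140/27.8 = 41.007 min.
Integrating: C(t) = C_in + (C₀ − C_in) e^(−t/τ).
C(117) = 0 + (1.07 − 0)·e^(−117/41.007) = 0 + (1.0700)·0.057662 = 0.061698 mol/L.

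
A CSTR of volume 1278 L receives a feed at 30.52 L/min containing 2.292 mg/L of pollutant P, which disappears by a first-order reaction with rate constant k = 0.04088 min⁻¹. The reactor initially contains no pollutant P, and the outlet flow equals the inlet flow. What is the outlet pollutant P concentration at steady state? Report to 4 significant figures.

0.8452 mg/L

Species balance: V dC/dt = Q C_in − Q C − k V C.
Steady state (dC/dt = 0): C_ss = Q C_in/(Q + kV) = C_in/(1 + kV/Q).
C_ss = 30.52·2.292/(30.52 + 0.04088·1278) = 69.9518/82.7646 = 0.845190 mg/L.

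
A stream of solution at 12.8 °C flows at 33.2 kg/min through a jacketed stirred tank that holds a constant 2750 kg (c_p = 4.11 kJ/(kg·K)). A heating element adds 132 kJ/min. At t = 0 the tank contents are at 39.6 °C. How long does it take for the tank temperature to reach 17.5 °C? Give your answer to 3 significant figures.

First-law balance (no shaft work): M c_p dT/dt = ṁ c_p (T_in − T) + 132.
τ = M/ṁ = 82.831 min; T_ss = T_in + Q̇/(ṁ c_p) = 13.767 °C.
T(t) = T_ss + (T₀ − T_ss) e^(−t/τ). Set T = 17.5:
e^(−t/τ) = (17.5 − 13.767)/(39.6 − 13.767) = 0.14449
t = −82.831 · ln(0.14449) = 160.24 min.

160 min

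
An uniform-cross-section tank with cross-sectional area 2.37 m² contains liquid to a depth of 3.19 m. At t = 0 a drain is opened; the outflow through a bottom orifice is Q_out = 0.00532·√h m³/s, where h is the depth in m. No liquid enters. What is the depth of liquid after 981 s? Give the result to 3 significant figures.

0.469 m

Volume balance on the tank: A dh/dt = −0.00532 √h.
∫ h^(−1/2) dh = −(0.00532/A) ∫ dt, giving 2√h = 2√h₀ − (0.00532/A) t.
√h = √3.19 − 0.00532·981/(2·2.37) = 1.7861 − 1.1010 = 0.68502.
h = 0.68502² = 0.46925 m.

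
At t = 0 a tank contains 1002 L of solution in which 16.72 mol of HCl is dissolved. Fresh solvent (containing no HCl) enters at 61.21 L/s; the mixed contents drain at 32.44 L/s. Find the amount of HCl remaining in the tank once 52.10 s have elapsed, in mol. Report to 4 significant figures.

Total volume: dV/dt = Q_in − Q_out = 28.7700 L/s, so V(t) = 1002 + 28.7700 t and V(52.10) = 2500.92 L.
No HCl enters, so dm/dt = −Q_out · (m/V).
Separate: dm/m = −Q_out dt/V(t) ⇒ ln(m/m₀) = −(Q_out/(Q_in−Q_out)) ln(V/V₀).
m = m₀ (V₀/V)^(Q_out/(Q_in−Q_out)) = 16.72 × (1002/2500.92)^(1.12756) = 5.96118 mol.

5.961 mol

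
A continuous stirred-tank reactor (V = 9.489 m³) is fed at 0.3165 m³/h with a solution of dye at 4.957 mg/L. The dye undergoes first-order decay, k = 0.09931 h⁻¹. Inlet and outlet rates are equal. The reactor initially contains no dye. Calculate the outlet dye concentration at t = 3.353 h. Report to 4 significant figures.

Species balance: V dC/dt = Q C_in − Q C − k V C.
This is linear with rate a = Q/V + k = 0.132664 h⁻¹.
C_ss = Q C_in/(Q + kV) = 1.24629 mg/L; C(t) = C_ss + (C₀ − C_ss) e^(−a t).
C(3.353) = 1.24629 + (-1.24629)·e^(−0.132664·3.353) = 1.24629 + (-1.24629)·0.640937 = 0.447495 mg/L.

0.4475 mg/L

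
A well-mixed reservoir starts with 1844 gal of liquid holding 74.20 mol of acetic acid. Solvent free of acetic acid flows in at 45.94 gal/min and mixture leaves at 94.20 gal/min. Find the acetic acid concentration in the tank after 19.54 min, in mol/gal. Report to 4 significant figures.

Let m(t) be the amount of acetic acid. Volume: V(t) = V₀ + (Q_in − Q_out) t = 1844 − 48.2600 t; V(19.54) = 901.000 gal.
No acetic acid enters, so dm/dt = −Q_out · (m/V).
dm/m = −Q_out dt/(V₀ − 48.2600 t); integrating gives ln(m/m₀) = −(Q_out/(Q_in−Q_out)) ln(V/V₀).
m = m₀ (V₀/V)^(Q_out/(Q_in−Q_out)) = 74.20 × (1844/901.000)^(-1.95193) = 18.3351 mol.
C = m/V = 18.3351/901.000 = 0.0203498 mol/gal.

0.02035 mol/gal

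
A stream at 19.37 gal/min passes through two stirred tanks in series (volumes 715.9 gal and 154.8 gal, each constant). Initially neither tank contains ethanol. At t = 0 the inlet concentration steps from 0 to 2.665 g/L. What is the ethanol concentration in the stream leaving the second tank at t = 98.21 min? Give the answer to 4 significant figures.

2.427 g/L

Each tank obeys Vᵢ dCᵢ/dt = Q(Cᵢ₋₁ − Cᵢ), so τᵢ = Vᵢ/Q.
τ₁ = 715.9/19.37 = 36.9592 min; τ₂ = 154.8/19.37 = 7.99174 min.
Tank 1: C₁ = C_in(1 − e^(−t/τ₁)). Tank 2 (τ₁ ≠ τ₂): C₂ = C_in[1 − (τ₁ e^(−t/τ₁) − τ₂ e^(−t/τ₂))/(τ₁ − τ₂)].
At t = 98.21: e^(−t/τ₁) = 0.0701406, e^(−t/τ₂) = 4.60237e-06.
C₂ = 2.665·[1 − (36.9592·0.0701406 − 7.99174·4.60237e-06)/(28.9675)] = 2.665·0.910510 = 2.42651 g/L.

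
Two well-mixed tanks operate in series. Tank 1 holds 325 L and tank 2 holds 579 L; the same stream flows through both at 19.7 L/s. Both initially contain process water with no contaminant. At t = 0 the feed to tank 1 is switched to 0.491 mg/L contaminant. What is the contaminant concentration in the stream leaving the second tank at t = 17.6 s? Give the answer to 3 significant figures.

0.0922 mg/L

Time constants: τᵢ = Vᵢ/Q for each well-mixed tank.
τ₁ = 325/19.7 = 16.497 s; τ₂ = 579/19.7 = 29.391 s.
Tank 1: C₁ = C_in(1 − e^(−t/τ₁)). Tank 2 (τ₁ ≠ τ₂): C₂ = C_in[1 − (τ₁ e^(−t/τ₁) − τ₂ e^(−t/τ₂))/(τ₁ − τ₂)].
At t = 17.6: e^(−t/τ₁) = 0.34410, e^(−t/τ₂) = 0.54946.
C₂ = 0.491·[1 − (16.497·0.34410 − 29.391·0.54946)/(-12.893)] = 0.491·0.18778 = 0.092200 mg/L.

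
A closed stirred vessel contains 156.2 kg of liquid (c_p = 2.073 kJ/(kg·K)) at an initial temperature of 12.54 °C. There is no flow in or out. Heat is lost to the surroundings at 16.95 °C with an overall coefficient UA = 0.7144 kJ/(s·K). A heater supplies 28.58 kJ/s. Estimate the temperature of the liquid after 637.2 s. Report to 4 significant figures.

46.07 °C

Lumped-capacitance energy balance: M c_p dT/dt = UA(T_amb − T) + Q̇.
dT/dt = (T_ss − T)/τ with T_ss = T_amb + Q̇/UA = 16.95 + 28.58/0.7144 = 56.9556 °C, τ = M c_p/UA = 156.2·2.073/0.7144 = 453.251 s.
Integrating: T(t) = T_ss + (T₀ − T_ss) e^(−t/τ).
T(637.2) = 56.9556 + (-44.4156)·0.245160 = 46.0667 °C.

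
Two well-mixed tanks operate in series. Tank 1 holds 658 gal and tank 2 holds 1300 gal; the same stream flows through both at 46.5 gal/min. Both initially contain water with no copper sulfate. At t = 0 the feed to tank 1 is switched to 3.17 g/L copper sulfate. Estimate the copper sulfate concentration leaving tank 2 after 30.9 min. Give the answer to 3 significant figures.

Species balance on tank i: dCᵢ/dt = (Cᵢ₋₁ − Cᵢ)/τᵢ with τᵢ = Vᵢ/Q.
τ₁ = 658/46.5 = 14.151 min; τ₂ = 1300/46.5 = 27.957 min.
Tank 1: C₁ = C_in(1 − e^(−t/τ₁)). Tank 2 (τ₁ ≠ τ₂): C₂ = C_in[1 − (τ₁ e^(−t/τ₁) − τ₂ e^(−t/τ₂))/(τ₁ − τ₂)].
At t = 30.9: e^(−t/τ₁) = 0.11263, e^(−t/τ₂) = 0.33112.
C₂ = 3.17·[1 − (14.151·0.11263 − 27.957·0.33112)/(-13.806)] = 3.17·0.44494 = 1.4105 g/L.

1.41 g/L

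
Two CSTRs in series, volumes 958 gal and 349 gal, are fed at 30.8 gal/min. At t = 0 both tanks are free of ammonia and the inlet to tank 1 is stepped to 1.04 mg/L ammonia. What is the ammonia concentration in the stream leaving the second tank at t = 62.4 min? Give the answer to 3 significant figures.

Time constants: τᵢ = Vᵢ/Q for each well-mixed tank.
τ₁ = 958/30.8 = 31.104 min; τ₂ = 349/30.8 = 11.331 min.
Solving the cascade with C₁(0)=C₂(0)=0 gives C₂(t) = C_in[1 − (τ₁ e^(−t/τ₁) − τ₂ e^(−t/τ₂))/(τ₁ − τ₂)].
At t = 62.4: e^(−t/τ₁) = 0.13450, e^(−t/τ₂) = 0.0040585.
C₂ = 1.04·[1 − (31.104·0.13450 − 11.331·0.0040585)/(19.773)] = 1.04·0.79075 = 0.82238 mg/L.

0.822 mg/L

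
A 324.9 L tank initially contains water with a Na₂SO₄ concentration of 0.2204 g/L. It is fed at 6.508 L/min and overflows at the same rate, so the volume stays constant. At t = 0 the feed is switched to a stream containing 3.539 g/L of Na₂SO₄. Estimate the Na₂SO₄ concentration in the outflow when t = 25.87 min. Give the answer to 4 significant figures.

Species balance on the tank: V dC/dt = Q(C_in − C).
Rewrite as dC/dt + C/τ = C_in/τ, τ = V/Q = 49.9232 min.
C approaches C_in exponentially: C(t) = C_in + (C₀ − C_in) e^(−t/τ).
C(25.87) = 3.539 + (0.2204 − 3.539)·e^(−25.87/49.9232) = 3.539 + (-3.31860)·0.595594 = 1.56246 g/L.

1.562 g/L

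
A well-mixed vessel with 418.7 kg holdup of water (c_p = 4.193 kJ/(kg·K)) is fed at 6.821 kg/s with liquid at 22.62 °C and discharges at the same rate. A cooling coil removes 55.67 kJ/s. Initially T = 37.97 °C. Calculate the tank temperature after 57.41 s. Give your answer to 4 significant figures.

M c_p dT/dt = ṁ c_p (T_in − T) − Q̇.
Rearrange: dT/dt = (T_ss − T)/τ with τ = M/ṁ = 61.3840 s and T_ss = T_in − Q̇/(ṁ c_p) = 20.6735 °C.
Integrating: T(t) = T_ss + (T₀ − T_ss) e^(−t/τ).
T(57.41) = 20.6735 + (17.2965)·e^(−57.41/61.3840) = 20.6735 + (17.2965)·0.392484 = 27.4621 °C.

27.46 °C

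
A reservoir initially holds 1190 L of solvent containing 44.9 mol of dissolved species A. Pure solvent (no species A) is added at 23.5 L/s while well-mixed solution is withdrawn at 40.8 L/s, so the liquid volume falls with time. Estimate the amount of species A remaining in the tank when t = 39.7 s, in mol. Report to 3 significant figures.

Total volume: dV/dt = Q_in − Q_out = -17.300 L/s, so V(t) = 1190 − 17.300 t and V(39.7) = 503.19 L.
Species balance (pure solvent in): dm/dt = −Q_out · m/V(t).
Separate: dm/m = −Q_out dt/V(t) ⇒ ln(m/m₀) = −(Q_out/(Q_in−Q_out)) ln(V/V₀).
m = m₀ (V₀/V)^(Q_out/(Q_in−Q_out)) = 44.9 × (1190/503.19)^(-2.3584) = 5.8972 mol.

5.90 mol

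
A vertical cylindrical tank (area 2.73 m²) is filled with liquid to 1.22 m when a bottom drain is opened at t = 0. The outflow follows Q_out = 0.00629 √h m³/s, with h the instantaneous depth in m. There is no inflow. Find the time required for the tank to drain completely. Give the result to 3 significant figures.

A dh/dt = −Q_out = −0.00629 √h.
Separate and integrate: 2(√h − √h₀) = −(0.00629/A) t.
Set h = 0: 2√h₀ = (0.00629/A) t_empty ⇒ t_empty = 2A√h₀/0.00629.
t_empty = 2·2.73·√1.22/0.00629 = 5.4600·1.1045/0.00629 = 958.79 s.

959 s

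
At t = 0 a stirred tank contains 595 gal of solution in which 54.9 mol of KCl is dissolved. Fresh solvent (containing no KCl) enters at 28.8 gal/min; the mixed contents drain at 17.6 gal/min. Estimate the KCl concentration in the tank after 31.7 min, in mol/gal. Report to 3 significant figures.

Total volume: dV/dt = Q_in − Q_out = 11.200 gal/min, so V(t) = 595 + 11.200 t and V(31.7) = 950.04 gal.
Species balance (pure solvent in): dm/dt = −Q_out · m/V(t).
Separate: dm/m = −Q_out dt/V(t) ⇒ ln(m/m₀) = −(Q_out/(Q_in−Q_out)) ln(V/V₀).
m = m₀ (V₀/V)^(Q_out/(Q_in−Q_out)) = 54.9 × (595/950.04)^(1.5714) = 26.316 mol.
C = m/V = 26.316/950.04 = 0.027700 mol/gal.

0.0277 mol/gal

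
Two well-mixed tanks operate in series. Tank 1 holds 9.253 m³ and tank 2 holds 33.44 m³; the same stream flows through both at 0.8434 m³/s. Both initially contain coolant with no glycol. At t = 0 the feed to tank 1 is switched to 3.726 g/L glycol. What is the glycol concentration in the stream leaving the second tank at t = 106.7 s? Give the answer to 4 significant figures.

Each tank obeys Vᵢ dCᵢ/dt = Q(Cᵢ₋₁ − Cᵢ), so τᵢ = Vᵢ/Q.
τ₁ = 9.253/0.8434 = 10.9711 s; τ₂ = 33.44/0.8434 = 39.6490 s.
Tank 1: C₁ = C_in(1 − e^(−t/τ₁)). Tank 2 (τ₁ ≠ τ₂): C₂ = C_in[1 − (τ₁ e^(−t/τ₁) − τ₂ e^(−t/τ₂))/(τ₁ − τ₂)].
At t = 106.7: e^(−t/τ₁) = 5.97358e-05, e^(−t/τ₂) = 0.0678055.
C₂ = 3.726·[1 − (10.9711·5.97358e-05 − 39.6490·0.0678055)/(-28.6780)] = 3.726·0.906278 = 3.37679 g/L.

3.377 g/L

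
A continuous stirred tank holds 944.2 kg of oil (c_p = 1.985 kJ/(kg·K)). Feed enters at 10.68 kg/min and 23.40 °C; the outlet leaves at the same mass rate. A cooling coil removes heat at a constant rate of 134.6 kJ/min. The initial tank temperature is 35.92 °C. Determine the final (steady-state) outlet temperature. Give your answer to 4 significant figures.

17.05 °C

First-law balance (no shaft work): M c_p dT/dt = ṁ c_p (T_in − T) − 134.6.
At steady state dT/dt = 0 ⇒ T_ss = T_in − Q̇/(ṁ c_p) = 23.40 − 134.6/(10.68·1.985) = 17.0509 °C.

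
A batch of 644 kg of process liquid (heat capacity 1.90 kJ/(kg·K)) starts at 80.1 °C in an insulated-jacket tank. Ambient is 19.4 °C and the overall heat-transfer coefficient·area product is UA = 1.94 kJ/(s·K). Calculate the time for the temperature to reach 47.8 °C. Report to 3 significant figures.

479 s

M c_p dT/dt = −UA(T − T_amb).
τ = M c_p/UA = 630.72 s; T_ss = T_amb = 19.400 °C.
T(t) = T_ss + (T₀ − T_ss)e^(−t/τ); set T = 47.8:
t = −τ ln[(T − T_ss)/(T₀ − T_ss)] = −630.72 · ln(0.46787) = 479.07 s.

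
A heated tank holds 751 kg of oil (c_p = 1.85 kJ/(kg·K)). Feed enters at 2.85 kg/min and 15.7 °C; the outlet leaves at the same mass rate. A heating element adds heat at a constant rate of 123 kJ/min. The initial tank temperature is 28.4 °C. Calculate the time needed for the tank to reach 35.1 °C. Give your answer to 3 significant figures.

Energy balance: M c_p dT/dt = ṁ c_p (T_in − T) + 123.
τ = M/ṁ = 263.51 min; T_ss = T_in + Q̇/(ṁ c_p) = 39.029 °C.
T(t) = T_ss + (T₀ − T_ss) e^(−t/τ). Set T = 35.1:
e^(−t/τ) = (35.1 − 39.029)/(28.4 − 39.029) = 0.36962
t = −263.51 · ln(0.36962) = 262.26 min.

262 min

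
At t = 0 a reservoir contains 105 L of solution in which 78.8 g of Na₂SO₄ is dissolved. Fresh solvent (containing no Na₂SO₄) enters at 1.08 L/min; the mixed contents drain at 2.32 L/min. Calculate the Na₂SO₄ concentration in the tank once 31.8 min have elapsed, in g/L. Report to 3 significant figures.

Let m(t) be the amount of Na₂SO₄. Volume: V(t) = V₀ + (Q_in − Q_out) t = 105 − 1.2400 t; V(31.8) = 65.568 L.
Species balance (pure solvent in): dm/dt = −Q_out · m/V(t).
Separate: dm/m = −Q_out dt/V(t) ⇒ ln(m/m₀) = −(Q_out/(Q_in−Q_out)) ln(V/V₀).
m = m₀ (V₀/V)^(Q_out/(Q_in−Q_out)) = 78.8 × (105/65.568)^(-1.8710) = 32.653 g.
C = m/V = 32.653/65.568 = 0.49800 g/L.

0.498 g/L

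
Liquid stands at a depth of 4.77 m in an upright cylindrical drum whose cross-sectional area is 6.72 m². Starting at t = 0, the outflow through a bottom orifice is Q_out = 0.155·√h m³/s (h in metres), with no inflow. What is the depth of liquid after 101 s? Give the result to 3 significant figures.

1.04 m

Volume balance on the tank: A dh/dt = −0.155 √h.
Separate and integrate: 2(√h − √h₀) = −(0.155/A) t.
√h = √4.77 − 0.155·101/(2·6.72) = 2.1840 − 1.1648 = 1.0192.
h = 1.0192² = 1.0388 m.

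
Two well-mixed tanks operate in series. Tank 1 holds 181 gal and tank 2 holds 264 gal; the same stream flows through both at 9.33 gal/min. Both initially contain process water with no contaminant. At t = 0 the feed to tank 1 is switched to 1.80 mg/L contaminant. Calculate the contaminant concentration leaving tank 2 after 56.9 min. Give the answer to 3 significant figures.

Species balance on tank i: dCᵢ/dt = (Cᵢ₋₁ − Cᵢ)/τᵢ with τᵢ = Vᵢ/Q.
τ₁ = 181/9.33 = 19.400 min; τ₂ = 264/9.33 = 28.296 min.
Tank 1: C₁ = C_in(1 − e^(−t/τ₁)). Tank 2 (τ₁ ≠ τ₂): C₂ = C_in[1 − (τ₁ e^(−t/τ₁) − τ₂ e^(−t/τ₂))/(τ₁ − τ₂)].
At t = 56.9: e^(−t/τ₁) = 0.053236, e^(−t/τ₂) = 0.13387.
C₂ = 1.80·[1 − (19.400·0.053236 − 28.296·0.13387)/(-8.8960)] = 1.80·0.69029 = 1.2425 mg/L.

1.24 mg/L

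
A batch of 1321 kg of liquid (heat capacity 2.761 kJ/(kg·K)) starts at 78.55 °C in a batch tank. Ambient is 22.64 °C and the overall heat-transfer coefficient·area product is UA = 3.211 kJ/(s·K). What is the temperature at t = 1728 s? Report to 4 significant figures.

34.85 °C

Lumped-capacitance energy balance: M c_p dT/dt = UA(T_amb − T).
dT/dt = (T_ss − T)/τ with T_ss = T_amb = 22.6400 °C, τ = M c_p/UA = 1321·2.761/3.211 = 1135.87 s.
T approaches T_ss exponentially: T(t) = T_ss + (T₀ − T_ss) e^(−t/τ).
T(1728) = 22.6400 + (55.9100)·0.218428 = 34.8523 °C.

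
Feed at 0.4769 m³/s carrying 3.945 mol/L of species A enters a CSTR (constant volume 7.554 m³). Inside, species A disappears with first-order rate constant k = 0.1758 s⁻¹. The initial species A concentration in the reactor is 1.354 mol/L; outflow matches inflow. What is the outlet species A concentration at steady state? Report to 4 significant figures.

1.042 mol/L

V dC/dt = Q(C_in − C) − k V C.
At steady state: 0 = Q C_in − (Q + kV) C_ss, so C_ss = Q C_in/(Q + kV).
C_ss = 0.4769·3.945/(0.4769 + 0.1758·7.554) = 1.88137/1.80489 = 1.04237 mol/L.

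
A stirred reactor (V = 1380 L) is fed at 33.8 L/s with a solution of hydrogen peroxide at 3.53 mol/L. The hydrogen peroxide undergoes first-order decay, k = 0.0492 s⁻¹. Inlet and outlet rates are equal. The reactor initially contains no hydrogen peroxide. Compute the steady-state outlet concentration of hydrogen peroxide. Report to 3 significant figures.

Species balance: V dC/dt = Q C_in − Q C − k V C.
Steady state (dC/dt = 0): C_ss = Q C_in/(Q + kV) = C_in/(1 + kV/Q).
C_ss = 33.8·3.53/(33.8 + 0.0492·1380) = 119.31/101.70 = 1.1732 mol/L.

1.17 mol/L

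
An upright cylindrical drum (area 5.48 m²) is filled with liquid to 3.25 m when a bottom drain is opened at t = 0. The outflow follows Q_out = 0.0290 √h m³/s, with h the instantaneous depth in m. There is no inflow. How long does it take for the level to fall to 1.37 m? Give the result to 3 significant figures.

A dh/dt = −Q_out = −0.0290 √h.
∫ h^(−1/2) dh = −(0.0290/A) ∫ dt, giving 2√h = 2√h₀ − (0.0290/A) t.
t = 2A(√h₀ − √h)/0.0290 = 2·5.48·(√3.25 − √1.37)/0.0290
  = 10.960 × (1.8028 − 1.1705) / 0.0290 = 238.97 s.

239 s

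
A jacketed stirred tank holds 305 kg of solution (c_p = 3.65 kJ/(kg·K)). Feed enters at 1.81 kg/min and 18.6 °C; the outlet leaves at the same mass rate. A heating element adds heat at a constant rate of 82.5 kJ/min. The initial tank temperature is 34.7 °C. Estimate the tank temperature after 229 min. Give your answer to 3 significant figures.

32.0 °C

M c_p dT/dt = ṁ c_p (T_in − T) + Q̇.
τ = M/ṁ = 168.51 min; T_ss = T_in + Q̇/(ṁ c_p) = 18.6 + 82.5/(1.81·3.65) = 31.088 °C.
This is linear first-order; T(t) = T_ss + (T₀ − T_ss) e^(−t/τ).
T(229) = 31.088 + (3.6123)·e^(−229/168.51) = 31.088 + (3.6123)·0.25692 = 32.016 °C.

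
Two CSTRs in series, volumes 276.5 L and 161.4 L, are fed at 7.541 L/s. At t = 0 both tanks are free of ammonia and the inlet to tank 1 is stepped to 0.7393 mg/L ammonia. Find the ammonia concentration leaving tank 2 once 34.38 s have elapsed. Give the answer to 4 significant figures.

Each tank obeys Vᵢ dCᵢ/dt = Q(Cᵢ₋₁ − Cᵢ), so τᵢ = Vᵢ/Q.
τ₁ = 276.5/7.541 = 36.6662 s; τ₂ = 161.4/7.541 = 21.4030 s.
Solving the cascade with C₁(0)=C₂(0)=0 gives C₂(t) = C_in[1 − (τ₁ e^(−t/τ₁) − τ₂ e^(−t/τ₂))/(τ₁ − τ₂)].
At t = 34.38: e^(−t/τ₁) = 0.391548, e^(−t/τ₂) = 0.200625.
C₂ = 0.7393·[1 − (36.6662·0.391548 − 21.4030·0.200625)/(15.2632)] = 0.7393·0.340729 = 0.251901 mg/L.

0.2519 mg/L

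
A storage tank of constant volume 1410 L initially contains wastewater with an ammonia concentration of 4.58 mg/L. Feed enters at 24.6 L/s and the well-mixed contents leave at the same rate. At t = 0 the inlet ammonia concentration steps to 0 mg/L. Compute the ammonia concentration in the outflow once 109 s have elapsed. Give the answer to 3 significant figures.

0.684 mg/L

Transient balance on the dissolved component: V dC/dt = Q(C_in − C).
Time constant τ = V/Q = 1410/24.6 = 57.317 s.
Integrating: C(t) = C_in + (C₀ − C_in) e^(−t/τ).
C(109) = 0 + (4.58 − 0)·e^(−109/57.317) = 0 + (4.5800)·0.14931 = 0.68386 mg/L.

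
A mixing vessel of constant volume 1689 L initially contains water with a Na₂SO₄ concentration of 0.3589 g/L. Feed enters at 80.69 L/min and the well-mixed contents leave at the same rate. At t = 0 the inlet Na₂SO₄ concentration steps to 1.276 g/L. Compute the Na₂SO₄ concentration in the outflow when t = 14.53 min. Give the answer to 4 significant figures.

Accumulation = in − out for the solute gives V dC/dt = Q(C_in − C).
So dC/dt = (C_in − C)/τ with τ = V/Q = 1689/80.69 = 20.9320 min.
Solution: C(t) = C_in + (C₀ − C_in) e^(−t/τ).
C(14.53) = 1.276 + (0.3589 − 1.276)·e^(−14.53/20.9320) = 1.276 + (-0.917100)·0.499497 = 0.817911 g/L.

0.8179 g/L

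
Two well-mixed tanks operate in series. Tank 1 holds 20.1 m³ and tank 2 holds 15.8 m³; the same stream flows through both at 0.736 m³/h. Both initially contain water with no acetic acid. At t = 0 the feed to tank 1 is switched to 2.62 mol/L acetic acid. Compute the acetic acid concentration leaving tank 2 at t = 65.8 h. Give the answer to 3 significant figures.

1.97 mol/L

Each tank obeys Vᵢ dCᵢ/dt = Q(Cᵢ₋₁ − Cᵢ), so τᵢ = Vᵢ/Q.
τ₁ = 20.1/0.736 = 27.310 h; τ₂ = 15.8/0.736 = 21.467 h.
Solving the cascade with C₁(0)=C₂(0)=0 gives C₂(t) = C_in[1 − (τ₁ e^(−t/τ₁) − τ₂ e^(−t/τ₂))/(τ₁ − τ₂)].
At t = 65.8: e^(−t/τ₁) = 0.089870, e^(−t/τ₂) = 0.046649.
C₂ = 2.62·[1 − (27.310·0.089870 − 21.467·0.046649)/(5.8424)] = 2.62·0.75132 = 1.9685 mol/L.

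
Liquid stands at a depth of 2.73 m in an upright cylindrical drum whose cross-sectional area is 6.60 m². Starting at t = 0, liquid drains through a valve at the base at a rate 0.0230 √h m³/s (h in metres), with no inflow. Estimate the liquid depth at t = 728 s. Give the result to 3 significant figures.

With no inflow, A dh/dt = −0.0230 √h.
This is separable: 2 d(√h)/dt = −0.0230/A, so √h = √h₀ − (0.0230/(2A)) t.
√h = √2.73 − 0.0230·728/(2·6.60) = 1.6523 − 1.2685 = 0.38379.
h = 0.38379² = 0.14729 m.

0.147 m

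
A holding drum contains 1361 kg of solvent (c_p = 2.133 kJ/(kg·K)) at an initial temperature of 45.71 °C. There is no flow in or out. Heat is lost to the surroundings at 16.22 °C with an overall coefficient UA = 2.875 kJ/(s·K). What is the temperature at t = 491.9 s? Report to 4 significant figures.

34.34 °C

First-law balance (no shaft work): M c_p dT/dt = −UA(T − T_amb).
dT/dt = (T_ss − T)/τ with T_ss = T_amb = 16.2200 °C, τ = M c_p/UA = 1361·2.133/2.875 = 1009.74 s.
T approaches T_ss exponentially: T(t) = T_ss + (T₀ − T_ss) e^(−t/τ).
T(491.9) = 16.2200 + (29.4900)·0.614373 = 34.3379 °C.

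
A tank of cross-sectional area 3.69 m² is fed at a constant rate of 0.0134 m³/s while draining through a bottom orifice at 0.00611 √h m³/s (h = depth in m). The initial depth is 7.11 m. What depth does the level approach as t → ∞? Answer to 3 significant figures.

A dh/dt = Q_in − 0.00611 √h. Steady state requires inflow = outflow:
Q_in = 0.00611 √h_ss ⇒ √h_ss = 0.0134/0.00611 = 2.1931.
h_ss = 2.1931² = 4.8098 m. (Since h₀ = 7.11 m > h_ss, the level will fall toward this value.)

4.81 m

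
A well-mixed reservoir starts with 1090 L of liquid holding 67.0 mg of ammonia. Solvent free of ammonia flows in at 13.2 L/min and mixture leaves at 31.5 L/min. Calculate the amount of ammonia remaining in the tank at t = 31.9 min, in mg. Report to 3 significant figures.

17.9 mg

Total volume: dV/dt = Q_in − Q_out = -18.300 L/min, so V(t) = 1090 − 18.300 t and V(31.9) = 506.23 L.
Solute balance: dm/dt = 0 − Q_out C = −Q_out m/V(t).
dm/m = −Q_out dt/(V₀ − 18.300 t); integrating gives ln(m/m₀) = −(Q_out/(Q_in−Q_out)) ln(V/V₀).
m = m₀ (V₀/V)^(Q_out/(Q_in−Q_out)) = 67.0 × (1090/506.23)^(-1.7213) = 17.895 mg.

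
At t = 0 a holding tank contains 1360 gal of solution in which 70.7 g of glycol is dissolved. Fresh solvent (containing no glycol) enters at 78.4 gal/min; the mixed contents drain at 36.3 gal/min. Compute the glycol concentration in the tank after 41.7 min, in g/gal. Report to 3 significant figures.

Let m(t) be the amount of glycol. Volume: V(t) = V₀ + (Q_in − Q_out) t = 1360 + 42.100 t; V(41.7) = 3115.6 gal.
Species balance (pure solvent in): dm/dt = −Q_out · m/V(t).
dm/m = −Q_out dt/(V₀ + 42.100 t); integrating gives ln(m/m₀) = −(Q_out/(Q_in−Q_out)) ln(V/V₀).
m = m₀ (V₀/V)^(Q_out/(Q_in−Q_out)) = 70.7 × (1360/3115.6)^(0.86223) = 34.595 g.
C = m/V = 34.595/3115.6 = 0.011104 g/gal.

0.0111 g/gal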